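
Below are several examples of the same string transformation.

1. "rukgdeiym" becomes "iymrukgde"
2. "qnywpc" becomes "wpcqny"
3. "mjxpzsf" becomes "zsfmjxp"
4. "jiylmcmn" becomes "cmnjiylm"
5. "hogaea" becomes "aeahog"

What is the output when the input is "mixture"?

In each case the input is transformed by: move the last 3 characters to the front (rotate right by 3).
Applying that to "mixture" gives "uremixt".

uremixt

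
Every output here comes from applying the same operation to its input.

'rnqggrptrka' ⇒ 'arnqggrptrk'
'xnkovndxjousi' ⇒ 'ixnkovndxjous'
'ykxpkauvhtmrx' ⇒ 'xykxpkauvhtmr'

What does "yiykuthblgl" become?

lyiykuthblg

Looking at the pairs, the operation is to move the last character to the front.
On "yiykuthblgl" that produces "lyiykuthblg".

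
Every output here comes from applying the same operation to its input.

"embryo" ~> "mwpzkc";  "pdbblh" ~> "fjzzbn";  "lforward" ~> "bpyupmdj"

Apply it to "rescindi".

The rule is to reverse the string, then shift every letter 2 places backward in the alphabet (wrapping around).
Starting from "rescindi": after the first operation, "idnicser"; after the second, "gblgaqcp".
(Check on "embryo": → "oyrbme" → "mwpzkc" ✓)

gblgaqcp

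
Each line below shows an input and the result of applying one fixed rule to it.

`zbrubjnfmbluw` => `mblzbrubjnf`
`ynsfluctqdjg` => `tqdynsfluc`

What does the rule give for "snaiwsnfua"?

Looking at the pairs, the operation is to delete the last 2 characters, then move the last 3 characters to the front (rotate right by 3).
Working it through for "snaiwsnfua": intermediate "snaiwsnf", final "snfsnaiw".

snfsnaiw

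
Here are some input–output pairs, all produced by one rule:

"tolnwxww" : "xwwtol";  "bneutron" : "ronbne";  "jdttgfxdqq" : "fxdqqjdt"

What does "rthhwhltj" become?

hltjrth

Looking at the pairs, the operation is to move the first 3 characters to the end (rotate left by 3), then delete the first 2 characters.
"rthhwhltj" → "hwhltjrth" → "hltjrth".
(Check on "tolnwxww": → "nwxwwtol" → "xwwtol" ✓)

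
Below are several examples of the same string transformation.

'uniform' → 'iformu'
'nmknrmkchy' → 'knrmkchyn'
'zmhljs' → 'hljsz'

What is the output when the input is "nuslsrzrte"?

In each case the input is transformed by: move the first 2 characters to the end (rotate left by 2), then delete the last character.
For "nuslsrzrte" the result is "slsrzrten".

slsrzrten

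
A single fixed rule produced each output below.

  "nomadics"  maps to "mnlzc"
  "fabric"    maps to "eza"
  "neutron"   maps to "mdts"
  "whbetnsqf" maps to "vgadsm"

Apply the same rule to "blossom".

aknr

The transformation: shift every letter 1 place backward in the alphabet (wrapping around), then delete the last 3 characters.
Applying both steps to "blossom": "aknrrnl", then "aknr".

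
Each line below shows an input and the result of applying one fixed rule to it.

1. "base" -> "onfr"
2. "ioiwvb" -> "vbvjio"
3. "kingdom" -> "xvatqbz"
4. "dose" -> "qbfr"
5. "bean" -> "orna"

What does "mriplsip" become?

Looking at the pairs, the operation is to shift every letter 13 places forward in the alphabet (wrapping around) — i.e. ROT13.
"mriplsip" → "zevcyfvc".

zevcyfvc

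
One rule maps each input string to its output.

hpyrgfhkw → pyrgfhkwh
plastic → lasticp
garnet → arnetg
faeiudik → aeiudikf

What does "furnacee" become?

Rule — move the first character to the end.
So "furnacee" becomes "urnaceef".

urnaceef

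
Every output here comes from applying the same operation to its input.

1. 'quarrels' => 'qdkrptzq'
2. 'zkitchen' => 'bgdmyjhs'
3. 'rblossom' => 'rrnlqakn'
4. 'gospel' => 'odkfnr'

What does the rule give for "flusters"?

Looking at the pairs, the operation is to swap the front and back halves of the string, then shift every letter 1 place backward in the alphabet (wrapping around).
Doing the same to "flusters": "sdqrektr".
(Check on "rblossom": → "ssomrblo" → "rrnlqakn" ✓)

sdqrektr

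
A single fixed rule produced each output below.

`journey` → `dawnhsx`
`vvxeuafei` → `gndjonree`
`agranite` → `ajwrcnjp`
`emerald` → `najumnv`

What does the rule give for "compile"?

vyrunlx

Rule — move the first 2 characters to the end (rotate left by 2), then shift every letter 9 places forward in the alphabet (wrapping around).
Applying both steps to "compile": "mpileco", then "vyrunlx".
(Check on "vvxeuafei": → "xeuafeivv" → "gndjonree" ✓)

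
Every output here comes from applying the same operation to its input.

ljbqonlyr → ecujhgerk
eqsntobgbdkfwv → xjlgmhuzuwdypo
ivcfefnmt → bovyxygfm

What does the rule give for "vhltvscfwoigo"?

The transformation: shift every letter 7 places backward in the alphabet (wrapping around).
Applying that to "vhltvscfwoigo" gives "oaemolvyphbzh".

oaemolvyphbzh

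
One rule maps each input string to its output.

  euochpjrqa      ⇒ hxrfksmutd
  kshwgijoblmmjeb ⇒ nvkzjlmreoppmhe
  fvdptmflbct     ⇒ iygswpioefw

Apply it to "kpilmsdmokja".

nslopvgprnmd

In each case the input is transformed by: shift every letter 3 places forward in the alphabet (wrapping around).
So "kpilmsdmokja" becomes "nslopvgprnmd".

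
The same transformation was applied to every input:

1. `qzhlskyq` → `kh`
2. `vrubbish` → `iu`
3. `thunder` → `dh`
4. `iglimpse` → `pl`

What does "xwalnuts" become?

Looking at the pairs, the operation is to reverse the string, then keep one character in every 3, starting at position 3 (positions 3rd, 6th, 9th, ...).
Starting from "xwalnuts": after the first operation, "stunlawx"; after the second, "ua".

ua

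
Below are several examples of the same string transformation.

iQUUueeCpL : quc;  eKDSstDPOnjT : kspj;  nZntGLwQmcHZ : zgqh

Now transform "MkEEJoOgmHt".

In each case the input is transformed by: keep one character in every 3, starting at position 2 (positions 2nd, 5th, 8th, ...), then convert every letter to lowercase.
On "MkEEJoOgmHt": the first step gives "kJgt", and the second then gives "kjgt".

kjgt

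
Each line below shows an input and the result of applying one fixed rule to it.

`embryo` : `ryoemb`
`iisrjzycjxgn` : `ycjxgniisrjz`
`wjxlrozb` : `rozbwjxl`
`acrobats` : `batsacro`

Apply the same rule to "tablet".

lettab

The pattern: swap the front and back halves of the string.
"tablet" → "lettab".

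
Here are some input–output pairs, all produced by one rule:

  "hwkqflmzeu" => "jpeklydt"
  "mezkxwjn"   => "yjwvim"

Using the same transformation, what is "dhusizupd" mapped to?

trhytoc

In each case the input is transformed by: shift every letter 1 place backward in the alphabet (wrapping around), then delete the first 2 characters.
Working it through for "dhusizupd": intermediate "cgtrhytoc", final "trhytoc".
(Check on "mezkxwjn": → "ldyjwvim" → "yjwvim" ✓)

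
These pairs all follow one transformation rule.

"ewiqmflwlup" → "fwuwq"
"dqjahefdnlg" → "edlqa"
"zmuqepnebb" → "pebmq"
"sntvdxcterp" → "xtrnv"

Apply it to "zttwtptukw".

What's happening: keep every other character starting from the second (positions 2nd, 4th, 6th, ...), then move the last 3 characters to the front (rotate right by 3).
So "zttwtptukw" becomes "puwtw".

puwtw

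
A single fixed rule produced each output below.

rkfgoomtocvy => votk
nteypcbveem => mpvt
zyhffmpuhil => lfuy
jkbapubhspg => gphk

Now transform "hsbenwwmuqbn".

Rule — keep one character in every 3, starting at position 2 (positions 2nd, 5th, 8th, ...), then swap the first and last characters.
"hsbenwwmuqbn" → "snmb" → "bnms".

bnms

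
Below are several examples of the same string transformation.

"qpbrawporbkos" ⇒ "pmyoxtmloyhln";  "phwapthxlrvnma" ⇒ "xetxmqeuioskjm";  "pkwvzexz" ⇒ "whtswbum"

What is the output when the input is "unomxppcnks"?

pkljummzkhr

The rule is to swap the first and last characters, then shift every letter 3 places backward in the alphabet (wrapping around).
For "unomxppcnks", step one produces "snomxppcnku"; step two turns that into "pkljummzkhr".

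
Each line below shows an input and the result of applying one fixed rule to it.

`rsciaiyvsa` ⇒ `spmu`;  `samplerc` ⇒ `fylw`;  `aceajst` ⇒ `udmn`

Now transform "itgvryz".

Looking at the pairs, the operation is to shift every letter 6 places backward in the alphabet (wrapping around), then keep only the last 4 characters.
On "itgvryz": the first step gives "cnaplst", and the second then gives "plst".

plst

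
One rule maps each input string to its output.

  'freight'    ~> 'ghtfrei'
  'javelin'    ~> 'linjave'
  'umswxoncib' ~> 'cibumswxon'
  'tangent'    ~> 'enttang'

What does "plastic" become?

ticplas

The transformation: move the last 3 characters to the front (rotate right by 3).
Doing the same to "plastic": "ticplas".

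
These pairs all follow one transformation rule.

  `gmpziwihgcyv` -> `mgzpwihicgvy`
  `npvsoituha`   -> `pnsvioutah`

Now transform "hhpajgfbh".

hhapgjbfh

Looking at the pairs, the operation is to swap each adjacent pair of characters (1↔2, 3↔4, ...).
"hhpajgfbh" → "hhapgjbfh".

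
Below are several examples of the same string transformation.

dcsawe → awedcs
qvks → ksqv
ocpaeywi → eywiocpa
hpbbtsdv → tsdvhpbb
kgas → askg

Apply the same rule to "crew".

Each output is the input with this applied: swap the front and back halves of the string.
For "crew" the result is "ewcr".

ewcr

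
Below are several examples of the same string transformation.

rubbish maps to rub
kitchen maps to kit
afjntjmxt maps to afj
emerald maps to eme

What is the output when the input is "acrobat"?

Each output is the input with this applied: keep only the first 3 characters.
For "acrobat" the result is "acr".

acr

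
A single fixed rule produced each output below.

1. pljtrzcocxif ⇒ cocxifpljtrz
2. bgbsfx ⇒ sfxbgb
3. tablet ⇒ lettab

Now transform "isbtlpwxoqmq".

wxoqmqisbtlp

Looking at the pairs, the operation is to swap the front and back halves of the string.
For "isbtlpwxoqmq" the result is "wxoqmqisbtlp".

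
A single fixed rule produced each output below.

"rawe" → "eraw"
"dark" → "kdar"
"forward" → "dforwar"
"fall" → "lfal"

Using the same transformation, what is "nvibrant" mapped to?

tnvibran

In each case the input is transformed by: move the last character to the front.
"nvibrant" → "tnvibran".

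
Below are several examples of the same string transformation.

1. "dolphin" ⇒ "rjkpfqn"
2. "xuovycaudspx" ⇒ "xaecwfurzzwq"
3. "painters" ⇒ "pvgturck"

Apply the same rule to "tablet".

In each case the input is transformed by: shift every letter 2 places forward in the alphabet (wrapping around), then move the first 3 characters to the end (rotate left by 3).
For "tablet", step one produces "vcdngv"; step two turns that into "ngvvcd".
(Check on "painters": → "rckpvgtu" → "pvgturck" ✓)

ngvvcd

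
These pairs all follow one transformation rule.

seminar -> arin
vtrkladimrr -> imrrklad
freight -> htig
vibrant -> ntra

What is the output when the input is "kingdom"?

omgd

In each case the input is transformed by: delete the first 3 characters, then swap the front and back halves of the string.
Starting from "kingdom": after the first operation, "gdom"; after the second, "omgd".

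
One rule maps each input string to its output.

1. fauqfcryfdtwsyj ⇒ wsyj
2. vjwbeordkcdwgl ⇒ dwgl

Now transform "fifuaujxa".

ujxa

What's happening: keep only the last 4 characters.
Applying that to "fifuaujxa" gives "ujxa".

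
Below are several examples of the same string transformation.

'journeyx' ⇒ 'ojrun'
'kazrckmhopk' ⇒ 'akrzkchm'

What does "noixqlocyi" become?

In each case the input is transformed by: delete the last 3 characters, then swap each adjacent pair of characters (1↔2, 3↔4, ...).
Applying both steps to "noixqlocyi": "noixqlo", then "onxilqo".

onxilqo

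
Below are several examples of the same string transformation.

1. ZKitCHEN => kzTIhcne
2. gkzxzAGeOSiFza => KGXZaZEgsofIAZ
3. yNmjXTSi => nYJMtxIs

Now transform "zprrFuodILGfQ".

Rule — swap each adjacent pair of characters (1↔2, 3↔4, ...), then flip the case of every letter.
"zprrFuodILGfQ" → "pzrruFdoLIfGQ" → "PZRRUfDOliFgq".

PZRRUfDOliFgq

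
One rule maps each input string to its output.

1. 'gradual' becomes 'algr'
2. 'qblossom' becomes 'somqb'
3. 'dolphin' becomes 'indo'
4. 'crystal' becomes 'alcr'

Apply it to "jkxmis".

What's happening: move the first 2 characters to the end (rotate left by 2), then delete the first 3 characters.
Starting from "jkxmis": after the first operation, "xmisjk"; after the second, "sjk".

sjk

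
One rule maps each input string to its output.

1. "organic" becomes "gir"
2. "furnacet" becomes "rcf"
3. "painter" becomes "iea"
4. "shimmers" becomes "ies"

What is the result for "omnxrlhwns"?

nlnm

The rule is to move the first 2 characters to the end (rotate left by 2), then keep one character in every 3, starting at position 1 (positions 1st, 4th, 7th, ...).
On "omnxrlhwns" that produces "nlnm".
(Check on "furnacet": → "rnacetfu" → "rcf" ✓)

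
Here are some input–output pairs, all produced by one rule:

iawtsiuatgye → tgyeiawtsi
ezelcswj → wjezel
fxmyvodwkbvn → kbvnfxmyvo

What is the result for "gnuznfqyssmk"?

Looking at the pairs, the operation is to swap the front and back halves of the string, then delete the first 2 characters.
Applying both steps to "gnuznfqyssmk": "qyssmkgnuznf", then "ssmkgnuznf".
(Check on "iawtsiuatgye": → "uatgyeiawtsi" → "tgyeiawtsi" ✓)

ssmkgnuznf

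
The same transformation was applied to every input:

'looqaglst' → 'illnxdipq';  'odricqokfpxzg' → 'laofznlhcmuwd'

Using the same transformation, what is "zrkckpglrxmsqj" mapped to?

The rule is to shift every letter 3 places backward in the alphabet (wrapping around).
For "zrkckpglrxmsqj" the result is "wohzhmdioujpng".

wohzhmdioujpng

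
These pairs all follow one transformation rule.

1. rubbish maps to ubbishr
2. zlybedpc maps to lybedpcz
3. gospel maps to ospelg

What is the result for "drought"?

The pattern: move the first character to the end.
Doing the same to "drought": "roughtd".

roughtd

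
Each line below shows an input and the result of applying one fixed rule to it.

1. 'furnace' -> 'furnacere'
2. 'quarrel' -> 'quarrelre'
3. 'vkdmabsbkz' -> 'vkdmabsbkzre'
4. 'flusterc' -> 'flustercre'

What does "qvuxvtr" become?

In each case the input is transformed by: append "re".
So "qvuxvtr" becomes "qvuxvtrre".

qvuxvtrre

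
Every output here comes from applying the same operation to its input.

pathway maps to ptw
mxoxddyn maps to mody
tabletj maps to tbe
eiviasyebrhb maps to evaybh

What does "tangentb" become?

What's happening: move the last character to the front, then keep every other character starting from the second (positions 2nd, 4th, 6th, ...).
Applying both steps to "tangentb": "btangent", then "tnet".
(Check on "eiviasyebrhb": → "beiviasyebrh" → "evaybh" ✓)

tnet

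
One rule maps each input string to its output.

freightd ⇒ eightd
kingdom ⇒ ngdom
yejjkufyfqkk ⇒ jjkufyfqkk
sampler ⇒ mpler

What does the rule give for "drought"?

The pattern: delete the first 2 characters.
"drought" → "ought".

ought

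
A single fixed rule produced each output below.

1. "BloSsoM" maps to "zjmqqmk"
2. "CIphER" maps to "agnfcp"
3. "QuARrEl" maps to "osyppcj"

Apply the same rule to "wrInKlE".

Rule — shift every letter 2 places backward in the alphabet (wrapping around), then convert every letter to lowercase.
Working it through for "wrInKlE": intermediate "upGlIjC", final "upglijc".

upglijc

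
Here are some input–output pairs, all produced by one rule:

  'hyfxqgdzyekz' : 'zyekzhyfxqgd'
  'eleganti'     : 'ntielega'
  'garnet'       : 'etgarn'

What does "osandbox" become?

boxosand

The transformation: move the first character to the end, then swap the front and back halves of the string.
Starting from "osandbox": after the first operation, "sandboxo"; after the second, "boxosand".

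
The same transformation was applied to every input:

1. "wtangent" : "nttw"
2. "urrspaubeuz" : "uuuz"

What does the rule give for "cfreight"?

Looking at the pairs, the operation is to sort the characters into alphabetical order, then keep only the last 4 characters.
So "cfreight" becomes "hirt".

hirt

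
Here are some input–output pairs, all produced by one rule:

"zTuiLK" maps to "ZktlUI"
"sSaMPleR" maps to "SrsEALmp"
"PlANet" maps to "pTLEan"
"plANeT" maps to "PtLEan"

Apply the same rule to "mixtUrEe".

Rule — flip the case of every letter, then take characters alternately from the front and the back (1st, last, 2nd, 2nd-last, ...).
Starting from "mixtUrEe": after the first operation, "MIXTuReE"; after the second, "MEIeXRTu".

MEIeXRTu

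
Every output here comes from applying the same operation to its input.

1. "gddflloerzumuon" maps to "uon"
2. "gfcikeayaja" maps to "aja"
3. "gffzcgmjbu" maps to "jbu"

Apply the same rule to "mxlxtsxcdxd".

Looking at the pairs, the operation is to keep only the last 3 characters.
So "mxlxtsxcdxd" becomes "dxd".

dxd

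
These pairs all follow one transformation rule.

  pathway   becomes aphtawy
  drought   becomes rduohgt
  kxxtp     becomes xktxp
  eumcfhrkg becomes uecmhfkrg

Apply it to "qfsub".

fqusb

The transformation: swap each adjacent pair of characters (1↔2, 3↔4, ...).
So "qfsub" becomes "fqusb".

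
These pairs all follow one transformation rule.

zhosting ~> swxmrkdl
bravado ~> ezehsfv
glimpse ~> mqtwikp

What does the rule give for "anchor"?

The pattern: shift every letter 4 places forward in the alphabet (wrapping around), then move the first 2 characters to the end (rotate left by 2).
Working it through for "anchor": intermediate "erglsv", final "glsver".

glsver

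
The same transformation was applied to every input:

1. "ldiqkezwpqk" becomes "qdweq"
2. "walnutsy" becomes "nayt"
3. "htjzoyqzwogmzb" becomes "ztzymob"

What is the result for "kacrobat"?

The pattern: keep every other character starting from the second (positions 2nd, 4th, 6th, ...), then swap each adjacent pair of characters (1↔2, 3↔4, ...).
So "kacrobat" becomes "ratb".

ratb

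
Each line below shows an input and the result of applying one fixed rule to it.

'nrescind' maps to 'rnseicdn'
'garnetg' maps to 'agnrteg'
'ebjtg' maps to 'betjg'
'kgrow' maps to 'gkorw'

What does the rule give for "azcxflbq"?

zaxclfqb

The pattern: swap each adjacent pair of characters (1↔2, 3↔4, ...).
Doing the same to "azcxflbq": "zaxclfqb".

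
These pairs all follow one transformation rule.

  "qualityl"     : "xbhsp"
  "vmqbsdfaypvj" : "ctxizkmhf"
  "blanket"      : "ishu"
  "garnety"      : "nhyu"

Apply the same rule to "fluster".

In each case the input is transformed by: shift every letter 7 places forward in the alphabet (wrapping around), then delete the last 3 characters.
Starting from "fluster": after the first operation, "msbzaly"; after the second, "msbz".
(Check on "garnety": → "nhyulaf" → "nhyu" ✓)

msbz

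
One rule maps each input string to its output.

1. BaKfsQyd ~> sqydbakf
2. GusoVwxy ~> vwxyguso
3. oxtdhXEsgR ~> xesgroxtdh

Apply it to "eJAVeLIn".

In each case the input is transformed by: swap the front and back halves of the string, then convert every letter to lowercase.
Doing the same to "eJAVeLIn": "elinejav".

elinejav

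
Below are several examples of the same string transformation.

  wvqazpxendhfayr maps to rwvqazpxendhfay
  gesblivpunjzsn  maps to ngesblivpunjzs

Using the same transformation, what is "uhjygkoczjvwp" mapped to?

puhjygkoczjvw

Each output is the input with this applied: move the last character to the front.
"uhjygkoczjvwp" → "puhjygkoczjvw".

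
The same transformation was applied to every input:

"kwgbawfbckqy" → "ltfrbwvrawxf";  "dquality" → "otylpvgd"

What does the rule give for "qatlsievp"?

What's happening: move the last 2 characters to the front (rotate right by 2), then shift every letter 5 places backward in the alphabet (wrapping around).
For "qatlsievp", step one produces "vpqatlsie"; step two turns that into "qklvogndz".

qklvogndz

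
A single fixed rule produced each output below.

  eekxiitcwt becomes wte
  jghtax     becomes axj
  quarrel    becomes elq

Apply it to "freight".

What's happening: move the first character to the end, then keep only the last 3 characters.
Applying both steps to "freight": "reightf", then "htf".
(Check on "eekxiitcwt": → "ekxiitcwte" → "wte" ✓)

htf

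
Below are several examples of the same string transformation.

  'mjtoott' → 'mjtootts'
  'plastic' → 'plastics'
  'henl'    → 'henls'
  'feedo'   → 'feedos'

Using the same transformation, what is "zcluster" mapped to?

Each output is the input with this applied: append "s".
"zcluster" → "zclusters".

zclusters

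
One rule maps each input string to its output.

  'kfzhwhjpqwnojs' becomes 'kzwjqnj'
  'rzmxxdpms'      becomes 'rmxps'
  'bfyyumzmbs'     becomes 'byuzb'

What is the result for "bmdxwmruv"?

In each case the input is transformed by: keep every other character starting from the first (positions 1st, 3rd, 5th, ...).
So "bmdxwmruv" becomes "bdwrv".

bdwrv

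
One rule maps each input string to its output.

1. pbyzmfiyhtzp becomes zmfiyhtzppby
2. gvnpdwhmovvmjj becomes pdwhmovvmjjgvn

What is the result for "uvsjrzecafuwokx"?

jrzecafuwokxuvs

Rule — move the first 3 characters to the end (rotate left by 3).
On "uvsjrzecafuwokx" that produces "jrzecafuwokxuvs".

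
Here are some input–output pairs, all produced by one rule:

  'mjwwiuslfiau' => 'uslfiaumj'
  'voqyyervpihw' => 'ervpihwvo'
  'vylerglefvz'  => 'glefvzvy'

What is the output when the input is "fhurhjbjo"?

jbjofh

Looking at the pairs, the operation is to move the first 2 characters to the end (rotate left by 2), then delete the first 3 characters.
Applying both steps to "fhurhjbjo": "urhjbjofh", then "jbjofh".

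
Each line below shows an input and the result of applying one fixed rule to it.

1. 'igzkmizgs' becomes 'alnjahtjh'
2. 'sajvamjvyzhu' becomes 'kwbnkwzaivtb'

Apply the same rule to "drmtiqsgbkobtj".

nujrthclpcukes

Rule — move the first 2 characters to the end (rotate left by 2), then shift every letter 1 place forward in the alphabet (wrapping around).
For "drmtiqsgbkobtj", step one produces "mtiqsgbkobtjdr"; step two turns that into "nujrthclpcukes".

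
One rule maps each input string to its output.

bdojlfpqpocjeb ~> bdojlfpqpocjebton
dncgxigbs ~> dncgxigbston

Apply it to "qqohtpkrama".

qqohtpkramaton

The rule is to append "ton".
For "qqohtpkrama" the result is "qqohtpkramaton".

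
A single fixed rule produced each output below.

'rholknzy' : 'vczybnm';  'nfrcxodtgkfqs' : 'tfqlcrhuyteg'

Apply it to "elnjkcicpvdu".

zbxyqwqdjri

Looking at the pairs, the operation is to shift every letter 12 places backward in the alphabet (wrapping around), then delete the first character.
"elnjkcicpvdu" → "szbxyqwqdjri" → "zbxyqwqdjri".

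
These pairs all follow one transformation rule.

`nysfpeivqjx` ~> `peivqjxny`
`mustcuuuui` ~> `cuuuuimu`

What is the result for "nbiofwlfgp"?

fwlfgpnb

What's happening: move the first 2 characters to the end (rotate left by 2), then delete the first 2 characters.
"nbiofwlfgp" → "fwlfgpnb".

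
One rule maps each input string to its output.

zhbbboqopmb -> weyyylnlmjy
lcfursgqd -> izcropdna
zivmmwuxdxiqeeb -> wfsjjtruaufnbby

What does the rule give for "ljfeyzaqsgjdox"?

igcbvwxnpdgalu

Looking at the pairs, the operation is to shift every letter 3 places backward in the alphabet (wrapping around).
On "ljfeyzaqsgjdox" that produces "igcbvwxnpdgalu".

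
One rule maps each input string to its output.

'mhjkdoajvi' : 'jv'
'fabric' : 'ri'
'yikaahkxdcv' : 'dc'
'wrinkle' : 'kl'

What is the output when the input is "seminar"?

na

Looking at the pairs, the operation is to move the last character to the front, then keep only the last 2 characters.
So "seminar" becomes "na".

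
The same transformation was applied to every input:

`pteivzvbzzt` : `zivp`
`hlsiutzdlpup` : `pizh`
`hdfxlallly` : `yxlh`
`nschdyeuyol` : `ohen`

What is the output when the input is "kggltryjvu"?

ulyk

What's happening: keep one character in every 3, starting at position 1 (positions 1st, 4th, 7th, ...), then swap the first and last characters.
"kggltryjvu" → "klyu" → "ulyk".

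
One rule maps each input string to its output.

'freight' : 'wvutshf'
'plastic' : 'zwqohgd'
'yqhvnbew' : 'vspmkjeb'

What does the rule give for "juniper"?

xwsifdb

In each case the input is transformed by: shift every letter 12 places backward in the alphabet (wrapping around), then sort the characters into reverse alphabetical order.
Applying both steps to "juniper": "xibwdsf", then "xwsifdb".
(Check on "freight": → "tfswuvh" → "wvutshf" ✓)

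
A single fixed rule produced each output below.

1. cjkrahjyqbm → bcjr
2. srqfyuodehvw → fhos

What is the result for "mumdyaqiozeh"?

The transformation: keep one character in every 3, starting at position 1 (positions 1st, 4th, 7th, ...), then sort the characters into alphabetical order.
"mumdyaqiozeh" → "mdqz" → "dmqz".

dmqz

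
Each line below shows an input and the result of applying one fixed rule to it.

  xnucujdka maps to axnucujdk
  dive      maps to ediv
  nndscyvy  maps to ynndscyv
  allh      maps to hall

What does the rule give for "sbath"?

In each case the input is transformed by: move the last character to the front.
On "sbath" that produces "hsbat".

hsbat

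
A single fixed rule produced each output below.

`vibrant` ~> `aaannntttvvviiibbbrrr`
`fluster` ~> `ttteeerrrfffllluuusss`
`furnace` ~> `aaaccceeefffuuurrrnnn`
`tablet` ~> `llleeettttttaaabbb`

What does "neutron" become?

Looking at the pairs, the operation is to move the last 3 characters to the front (rotate right by 3), then repeat every character 3 times.
"neutron" → "ronneut" → "rrrooonnnnnneeeuuuttt".

rrrooonnnnnneeeuuuttt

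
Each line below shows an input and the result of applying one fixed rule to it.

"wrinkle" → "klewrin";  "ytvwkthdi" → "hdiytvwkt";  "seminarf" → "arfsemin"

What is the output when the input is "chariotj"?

otjchari

Looking at the pairs, the operation is to move the last 3 characters to the front (rotate right by 3).
On "chariotj" that produces "otjchari".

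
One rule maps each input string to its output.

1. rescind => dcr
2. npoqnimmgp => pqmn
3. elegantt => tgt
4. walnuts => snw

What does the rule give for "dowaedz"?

Looking at the pairs, the operation is to swap the first and last characters, then keep one character in every 3, starting at position 1 (positions 1st, 4th, 7th, ...).
Working it through for "dowaedz": intermediate "zowaedd", final "zad".

zad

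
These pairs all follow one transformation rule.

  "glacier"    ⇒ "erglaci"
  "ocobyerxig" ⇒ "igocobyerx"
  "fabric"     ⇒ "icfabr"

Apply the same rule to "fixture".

The transformation: move the last 2 characters to the front (rotate right by 2).
"fixture" → "refixtu".

refixtu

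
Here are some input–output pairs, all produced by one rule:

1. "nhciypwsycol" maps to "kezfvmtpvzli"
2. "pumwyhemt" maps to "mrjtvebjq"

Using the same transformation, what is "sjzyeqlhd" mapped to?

pgwvbniea

Each output is the input with this applied: shift every letter 3 places backward in the alphabet (wrapping around).
So "sjzyeqlhd" becomes "pgwvbniea".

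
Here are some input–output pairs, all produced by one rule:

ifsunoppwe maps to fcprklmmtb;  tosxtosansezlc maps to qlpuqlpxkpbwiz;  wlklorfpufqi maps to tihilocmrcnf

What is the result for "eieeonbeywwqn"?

Rule — shift every letter 3 places backward in the alphabet (wrapping around).
"eieeonbeywwqn" → "bfbblkybvttnk".

bfbblkybvttnk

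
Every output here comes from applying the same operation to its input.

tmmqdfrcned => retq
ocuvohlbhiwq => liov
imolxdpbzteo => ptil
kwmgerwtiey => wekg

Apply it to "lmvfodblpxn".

Looking at the pairs, the operation is to keep one character in every 3, starting at position 1 (positions 1st, 4th, 7th, ...), then move the last 2 characters to the front (rotate right by 2).
On "lmvfodblpxn": the first step gives "lfbx", and the second then gives "bxlf".

bxlf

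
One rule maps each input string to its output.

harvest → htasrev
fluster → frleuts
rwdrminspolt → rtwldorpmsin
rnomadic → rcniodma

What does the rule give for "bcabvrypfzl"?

blczafbpvyr

Looking at the pairs, the operation is to take characters alternately from the front and the back (1st, last, 2nd, 2nd-last, ...).
For "bcabvrypfzl" the result is "blczafbpvyr".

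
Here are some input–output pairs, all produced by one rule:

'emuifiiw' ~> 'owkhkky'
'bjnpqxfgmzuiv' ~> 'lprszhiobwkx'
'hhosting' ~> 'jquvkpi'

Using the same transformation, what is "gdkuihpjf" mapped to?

fmwkjrlh

Each output is the input with this applied: delete the first character, then shift every letter 2 places forward in the alphabet (wrapping around).
For "gdkuihpjf", step one produces "dkuihpjf"; step two turns that into "fmwkjrlh".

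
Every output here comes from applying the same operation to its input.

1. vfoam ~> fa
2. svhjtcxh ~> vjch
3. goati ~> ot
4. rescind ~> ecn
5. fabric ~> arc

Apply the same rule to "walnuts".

ant

In each case the input is transformed by: keep every other character starting from the second (positions 2nd, 4th, 6th, ...).
On "walnuts" that produces "ant".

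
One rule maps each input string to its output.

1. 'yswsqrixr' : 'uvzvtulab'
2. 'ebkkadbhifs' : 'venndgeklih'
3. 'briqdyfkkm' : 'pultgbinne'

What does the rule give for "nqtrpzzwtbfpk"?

ntwuscczweisq

Rule — swap the first and last characters, then shift every letter 3 places forward in the alphabet (wrapping around).
On "nqtrpzzwtbfpk": the first step gives "kqtrpzzwtbfpn", and the second then gives "ntwuscczweisq".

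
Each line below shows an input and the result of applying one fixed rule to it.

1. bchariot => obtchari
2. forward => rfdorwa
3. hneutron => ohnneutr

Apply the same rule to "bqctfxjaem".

What's happening: swap the first and last characters, then move the last 2 characters to the front (rotate right by 2).
Working it through for "bqctfxjaem": intermediate "mqctfxjaeb", final "ebmqctfxja".

ebmqctfxja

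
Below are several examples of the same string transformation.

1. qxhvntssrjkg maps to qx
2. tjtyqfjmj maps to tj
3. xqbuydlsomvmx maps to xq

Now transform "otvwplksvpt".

In each case the input is transformed by: keep only the first 2 characters.
Doing the same to "otvwplksvpt": "ot".

ot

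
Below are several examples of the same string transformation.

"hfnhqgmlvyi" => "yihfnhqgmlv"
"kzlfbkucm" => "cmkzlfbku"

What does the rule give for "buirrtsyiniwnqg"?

qgbuirrtsyiniwn

Each output is the input with this applied: move the last 2 characters to the front (rotate right by 2).
"buirrtsyiniwnqg" → "qgbuirrtsyiniwn".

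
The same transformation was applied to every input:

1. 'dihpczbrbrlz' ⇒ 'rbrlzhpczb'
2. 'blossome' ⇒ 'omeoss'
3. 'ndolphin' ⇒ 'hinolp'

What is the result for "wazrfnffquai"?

The rule is to delete the first 2 characters, then swap the front and back halves of the string.
For "wazrfnffquai", step one produces "zrfnffquai"; step two turns that into "fquaizrfnf".
(Check on "ndolphin": → "olphin" → "hinolp" ✓)

fquaizrfnf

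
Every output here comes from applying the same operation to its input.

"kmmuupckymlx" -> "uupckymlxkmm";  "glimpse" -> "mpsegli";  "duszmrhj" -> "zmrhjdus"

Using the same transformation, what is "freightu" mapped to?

ightufre

Rule — move the first 3 characters to the end (rotate left by 3).
So "freightu" becomes "ightufre".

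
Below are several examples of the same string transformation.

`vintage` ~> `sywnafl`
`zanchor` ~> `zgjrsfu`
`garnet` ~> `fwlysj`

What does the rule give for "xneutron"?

In each case the input is transformed by: shift every letter 8 places backward in the alphabet (wrapping around), then move the last 3 characters to the front (rotate right by 3).
Starting from "xneutron": after the first operation, "pfwmljgf"; after the second, "jgfpfwml".

jgfpfwml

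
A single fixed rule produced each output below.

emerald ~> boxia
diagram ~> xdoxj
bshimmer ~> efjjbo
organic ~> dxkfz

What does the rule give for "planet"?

The rule is to shift every letter 3 places backward in the alphabet (wrapping around), then delete the first 2 characters.
For "planet", step one produces "mixkbq"; step two turns that into "xkbq".

xkbq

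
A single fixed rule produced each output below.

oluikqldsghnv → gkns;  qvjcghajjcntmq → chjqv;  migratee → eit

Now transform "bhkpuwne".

enw

Looking at the pairs, the operation is to sort the characters into alphabetical order, then keep one character in every 3, starting at position 2 (positions 2nd, 5th, 8th, ...).
Working it through for "bhkpuwne": intermediate "behknpuw", final "enw".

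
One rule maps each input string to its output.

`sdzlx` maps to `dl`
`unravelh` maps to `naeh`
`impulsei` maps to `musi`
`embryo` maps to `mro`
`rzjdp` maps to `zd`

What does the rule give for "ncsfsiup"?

cfip

Looking at the pairs, the operation is to keep every other character starting from the second (positions 2nd, 4th, 6th, ...).
So "ncsfsiup" becomes "cfip".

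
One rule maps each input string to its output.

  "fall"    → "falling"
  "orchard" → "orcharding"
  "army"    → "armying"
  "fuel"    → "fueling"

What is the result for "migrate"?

migrateing

The rule is to append "ing".
Doing the same to "migrate": "migrateing".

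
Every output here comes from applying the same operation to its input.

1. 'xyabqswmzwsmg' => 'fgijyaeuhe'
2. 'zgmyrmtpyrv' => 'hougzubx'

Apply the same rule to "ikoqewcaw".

qswyme

In each case the input is transformed by: shift every letter 8 places forward in the alphabet (wrapping around), then delete the last 3 characters.
Doing the same to "ikoqewcaw": "qswyme".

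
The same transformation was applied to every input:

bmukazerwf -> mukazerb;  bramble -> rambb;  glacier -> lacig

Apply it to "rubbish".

ubbir

The rule is to delete the last 2 characters, then move the first character to the end.
So "rubbish" becomes "ubbir".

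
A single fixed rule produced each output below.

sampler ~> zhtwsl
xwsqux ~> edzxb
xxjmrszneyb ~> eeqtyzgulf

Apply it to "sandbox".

In each case the input is transformed by: delete the last character, then shift every letter 7 places forward in the alphabet (wrapping around).
Starting from "sandbox": after the first operation, "sandbo"; after the second, "zhukiv".

zhukiv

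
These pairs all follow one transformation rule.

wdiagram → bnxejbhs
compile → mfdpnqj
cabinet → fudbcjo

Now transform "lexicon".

pomfyjd

Looking at the pairs, the operation is to move the last 2 characters to the front (rotate right by 2), then shift every letter 1 place forward in the alphabet (wrapping around).
On "lexicon": the first step gives "onlexic", and the second then gives "pomfyjd".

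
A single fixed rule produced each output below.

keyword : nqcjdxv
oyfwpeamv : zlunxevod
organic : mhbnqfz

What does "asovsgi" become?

rfhzrnu

Rule — move the last 3 characters to the front (rotate right by 3), then shift every letter 1 place backward in the alphabet (wrapping around).
Working it through for "asovsgi": intermediate "sgiasov", final "rfhzrnu".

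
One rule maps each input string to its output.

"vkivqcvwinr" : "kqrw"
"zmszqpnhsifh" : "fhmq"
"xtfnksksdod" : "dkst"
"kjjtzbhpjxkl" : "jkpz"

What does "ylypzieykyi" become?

Looking at the pairs, the operation is to keep one character in every 3, starting at position 2 (positions 2nd, 5th, 8th, ...), then sort the characters into alphabetical order.
On "ylypzieykyi": the first step gives "lzyi", and the second then gives "ilyz".
(Check on "kjjtzbhpjxkl": → "jzpk" → "jkpz" ✓)

ilyz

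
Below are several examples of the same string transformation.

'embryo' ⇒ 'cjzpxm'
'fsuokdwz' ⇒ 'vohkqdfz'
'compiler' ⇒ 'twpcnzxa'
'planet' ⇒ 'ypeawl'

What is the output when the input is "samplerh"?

wpcsdlxa

What's happening: shift every letter 11 places forward in the alphabet (wrapping around), then swap the front and back halves of the string.
Working it through for "samplerh": intermediate "dlxawpcs", final "wpcsdlxa".
(Check on "embryo": → "pxmcjz" → "cjzpxm" ✓)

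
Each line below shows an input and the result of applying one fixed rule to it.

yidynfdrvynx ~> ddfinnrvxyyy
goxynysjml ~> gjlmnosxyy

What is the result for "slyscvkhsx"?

chklsssvxy

The transformation: sort the characters into alphabetical order.
So "slyscvkhsx" becomes "chklsssvxy".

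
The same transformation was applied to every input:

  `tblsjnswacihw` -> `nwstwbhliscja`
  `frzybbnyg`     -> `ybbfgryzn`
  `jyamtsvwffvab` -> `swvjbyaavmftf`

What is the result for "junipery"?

eipjyurn

Looking at the pairs, the operation is to take characters alternately from the front and the back (1st, last, 2nd, 2nd-last, ...), then move the last 3 characters to the front (rotate right by 3).
Working it through for "junipery": intermediate "jyurneip", final "eipjyurn".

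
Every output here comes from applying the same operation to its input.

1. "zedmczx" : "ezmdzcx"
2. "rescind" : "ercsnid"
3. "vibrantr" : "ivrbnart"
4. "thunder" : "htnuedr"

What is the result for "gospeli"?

ogpslei

In each case the input is transformed by: swap each adjacent pair of characters (1↔2, 3↔4, ...).
On "gospeli" that produces "ogpslei".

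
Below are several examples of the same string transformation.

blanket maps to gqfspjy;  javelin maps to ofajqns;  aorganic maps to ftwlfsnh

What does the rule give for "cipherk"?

hnumjwp

The pattern: shift every letter 5 places forward in the alphabet (wrapping around).
Doing the same to "cipherk": "hnumjwp".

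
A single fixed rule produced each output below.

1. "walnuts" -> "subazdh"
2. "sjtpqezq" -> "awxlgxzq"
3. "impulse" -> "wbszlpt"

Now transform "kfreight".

Looking at the pairs, the operation is to move the first 2 characters to the end (rotate left by 2), then shift every letter 7 places forward in the alphabet (wrapping around).
Starting from "kfreight": after the first operation, "reightkf"; after the second, "ylpnoarm".

ylpnoarm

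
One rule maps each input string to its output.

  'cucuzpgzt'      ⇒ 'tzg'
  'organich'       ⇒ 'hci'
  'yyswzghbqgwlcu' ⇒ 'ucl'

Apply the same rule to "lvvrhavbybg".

gby

The transformation: reverse the string, then keep only the first 3 characters.
For "lvvrhavbybg", step one produces "gbybvahrvvl"; step two turns that into "gby".
(Check on "organich": → "hcinagro" → "hci" ✓)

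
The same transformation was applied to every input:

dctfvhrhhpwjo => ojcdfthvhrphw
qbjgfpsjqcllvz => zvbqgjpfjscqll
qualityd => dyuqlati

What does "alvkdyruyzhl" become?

What's happening: move the last 2 characters to the front (rotate right by 2), then swap each adjacent pair of characters (1↔2, 3↔4, ...).
On "alvkdyruyzhl": the first step gives "hlalvkdyruyz", and the second then gives "lhlakvydurzy".

lhlakvydurzy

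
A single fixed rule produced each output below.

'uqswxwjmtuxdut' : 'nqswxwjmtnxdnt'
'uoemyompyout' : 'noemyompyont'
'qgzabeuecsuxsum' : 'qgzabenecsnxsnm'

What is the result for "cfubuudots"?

cfnbnndots

What's happening: replace every "u" with "n".
So "cfubuudots" becomes "cfnbnndots".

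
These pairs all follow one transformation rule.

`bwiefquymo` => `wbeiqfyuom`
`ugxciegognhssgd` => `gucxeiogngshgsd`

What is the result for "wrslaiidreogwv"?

rwlsiadiergovw

In each case the input is transformed by: swap each adjacent pair of characters (1↔2, 3↔4, ...).
For "wrslaiidreogwv" the result is "rwlsiadiergovw".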